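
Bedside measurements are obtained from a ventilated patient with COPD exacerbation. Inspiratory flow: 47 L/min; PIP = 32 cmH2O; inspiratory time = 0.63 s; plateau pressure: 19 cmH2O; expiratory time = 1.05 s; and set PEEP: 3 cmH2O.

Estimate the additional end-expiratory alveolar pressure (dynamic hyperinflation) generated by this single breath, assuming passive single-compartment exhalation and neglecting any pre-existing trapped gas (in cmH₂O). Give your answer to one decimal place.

Flow: 47 L/min ÷ 60 = 0.7833 L/s.
Vt = flow × Ti = 0.7833 L/s × 0.63 s × 1000 mL/L = 493.48 mL.
R = (PIP − Pplat)/V̇ = (32 − 19) / 0.7833 = 13.0/0.7833 = 16.596 cmH2O·s/L.
C = Vt/(Pplat − PEEP) = 493.48 / (19 − 3) = 493.48/16.0 = 30.843 mL/cmH2O.
τ = R × C = 16.596 × 0.03084 L/cmH2O = 0.5118 s.
Fraction remaining = e^(−Te/τ) = e^(−1.05/0.5118) = 0.1285; trapped volume = 493.48 × 0.1285 = 63.412 mL.
Additional alveolar pressure from trapping ≈ V_trapped / C = 63.412 / 30.843 = 2.056 cmH2O.

2.1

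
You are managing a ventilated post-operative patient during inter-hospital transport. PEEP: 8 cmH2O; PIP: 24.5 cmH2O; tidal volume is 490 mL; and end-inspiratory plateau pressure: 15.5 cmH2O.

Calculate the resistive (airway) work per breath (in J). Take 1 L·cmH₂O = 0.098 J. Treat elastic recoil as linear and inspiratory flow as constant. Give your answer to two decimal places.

With constant inspiratory flow the resistive pressure is constant at PIP − Pplat = 24.5 − 15.5 = 9.0 cmH2O, so resistive work = 9.0 × 0.490 = 4.41 L·cmH2O.
× 0.098 J/(L·cmH2O) → 0.4322 J.

0.43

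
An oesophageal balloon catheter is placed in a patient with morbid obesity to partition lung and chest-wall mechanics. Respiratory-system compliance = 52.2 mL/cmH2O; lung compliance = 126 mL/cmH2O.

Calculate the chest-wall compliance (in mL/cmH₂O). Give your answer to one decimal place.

1/Ccw = 1/Crs − 1/CL.
1/Ccw = 1/52.2 − 1/126 = 0.01122.
Ccw = 89.127 mL/cmH2O.

89.1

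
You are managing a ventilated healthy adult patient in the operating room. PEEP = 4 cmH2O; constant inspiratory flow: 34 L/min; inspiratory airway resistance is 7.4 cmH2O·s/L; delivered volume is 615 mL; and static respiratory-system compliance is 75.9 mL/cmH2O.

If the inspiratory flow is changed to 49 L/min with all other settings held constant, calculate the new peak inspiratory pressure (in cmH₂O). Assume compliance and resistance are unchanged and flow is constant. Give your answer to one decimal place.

Flow: 34 L/min ÷ 60 = 0.5667 L/s.
New flow: 49 L/min ÷ 60 = 0.8167 L/s.
PIP = Vt/C + R·V̇ + PEEP (constant-flow equation of motion).
Only the resistive term changes: ΔPIP = R × ΔV̇ = 7.4 × (0.8167 − 0.5667) = 7.4 × 0.25 = 1.85 cmH2O.
Original PIP = 615/75.9 + 7.4×0.5667 + 4 = 16.296 cmH2O; new PIP = 16.296 + (1.85) = 18.146 cmH2O.

18.1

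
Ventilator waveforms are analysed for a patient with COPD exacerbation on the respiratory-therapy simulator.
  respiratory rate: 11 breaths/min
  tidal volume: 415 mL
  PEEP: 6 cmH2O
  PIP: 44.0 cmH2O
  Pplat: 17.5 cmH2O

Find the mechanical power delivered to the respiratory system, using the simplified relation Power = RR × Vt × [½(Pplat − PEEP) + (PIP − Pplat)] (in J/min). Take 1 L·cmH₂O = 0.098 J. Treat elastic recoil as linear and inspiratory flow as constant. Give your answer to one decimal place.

Per-breath work = Vt × [½(Pplat−PEEP) + (PIP−Pplat)] = 0.415 × [0.5×11.5 + 26.5] = 0.415 × 32.25 = 13.384 L·cmH2O.
Power = 11 × 13.384 = 147.22 L·cmH2O/min.
× 0.098 J/(L·cmH2O) → 14.428 J/min.

14.4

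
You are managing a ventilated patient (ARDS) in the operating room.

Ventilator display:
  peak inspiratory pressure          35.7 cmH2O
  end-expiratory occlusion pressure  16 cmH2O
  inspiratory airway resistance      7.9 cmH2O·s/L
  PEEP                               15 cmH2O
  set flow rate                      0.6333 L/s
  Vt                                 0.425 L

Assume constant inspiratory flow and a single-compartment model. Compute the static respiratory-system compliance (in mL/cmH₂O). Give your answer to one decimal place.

Total PEEP = 16 cmH2O (set 15 + intrinsic 1); this is the baseline alveolar pressure.
Equation of motion (constant flow): PIP = Vt/C + R·V̇ + PEEP.
Vt/C = PIP − R·V̇ − PEEP = 35.7 − 7.9×0.6333 − 16 = 35.7 − 5.003 − 16 = 14.697 cmH2O.
C = Vt / 14.697 = 425 / 14.697 = 28.917 mL/cmH2O.

28.9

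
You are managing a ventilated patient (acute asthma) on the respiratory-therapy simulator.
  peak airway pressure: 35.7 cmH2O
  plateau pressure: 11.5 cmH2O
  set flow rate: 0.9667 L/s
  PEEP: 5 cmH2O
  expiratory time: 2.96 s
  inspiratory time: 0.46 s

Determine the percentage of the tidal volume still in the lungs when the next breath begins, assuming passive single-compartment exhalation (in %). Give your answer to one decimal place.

Vt = flow × Ti = 0.9667 L/s × 0.46 s × 1000 mL/L = 444.68 mL.
R = (PIP − Pplat)/V̇ = (35.7 − 11.5) / 0.9667 = 24.2/0.9667 = 25.034 cmH2O·s/L.
C = Vt/(Pplat − PEEP) = 444.68 / (11.5 − 5) = 444.68/6.5 = 68.412 mL/cmH2O.
τ = R × C = 25.034 × 0.06841 L/cmH2O = 1.713 s.
Fraction remaining at end-expiration = e^(−Te/τ) = e^(−2.96/1.713) = 0.1776 → 17.76%.

17.8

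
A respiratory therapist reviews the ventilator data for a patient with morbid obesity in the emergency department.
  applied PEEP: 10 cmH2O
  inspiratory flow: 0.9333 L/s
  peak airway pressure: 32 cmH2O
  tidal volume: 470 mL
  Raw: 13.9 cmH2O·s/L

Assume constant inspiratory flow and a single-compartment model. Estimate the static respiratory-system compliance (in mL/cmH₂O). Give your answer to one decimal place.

52.1

Equation of motion (constant flow): PIP = Vt/C + R·V̇ + PEEP.
Vt/C = PIP − R·V̇ − PEEP = 32 − 13.9×0.9333 − 10 = 32 − 12.973 − 10 = 9.027 cmH2O.
C = Vt / 9.027 = 470 / 9.027 = 52.066 mL/cmH2O.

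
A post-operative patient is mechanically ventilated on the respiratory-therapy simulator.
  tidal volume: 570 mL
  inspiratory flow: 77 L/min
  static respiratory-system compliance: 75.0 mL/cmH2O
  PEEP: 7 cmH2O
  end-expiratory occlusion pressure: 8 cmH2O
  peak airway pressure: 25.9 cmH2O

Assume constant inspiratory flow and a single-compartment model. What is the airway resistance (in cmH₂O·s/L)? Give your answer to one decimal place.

Flow: 77 L/min ÷ 60 = 1.2833 L/s.
Total PEEP = 8 cmH2O (set 7 + intrinsic 1); this is the baseline alveolar pressure.
Equation of motion (constant flow): PIP = Vt/C + R·V̇ + PEEP.
R·V̇ = PIP − Vt/C − PEEP = 25.9 − 570/75.0 − 8 = 25.9 − 7.6 − 8 = 10.3 cmH2O.
R = 10.3 / 1.2833 = 8.026 cmH2O·s/L.

8.0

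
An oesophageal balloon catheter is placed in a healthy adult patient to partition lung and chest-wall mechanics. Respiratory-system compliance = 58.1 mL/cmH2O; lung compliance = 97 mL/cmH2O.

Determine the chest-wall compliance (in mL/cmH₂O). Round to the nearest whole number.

1/Ccw = 1/Crs − 1/CL.
1/Ccw = 1/58.1 − 1/97 = 0.006902.
Ccw = 144.89 mL/cmH2O.

145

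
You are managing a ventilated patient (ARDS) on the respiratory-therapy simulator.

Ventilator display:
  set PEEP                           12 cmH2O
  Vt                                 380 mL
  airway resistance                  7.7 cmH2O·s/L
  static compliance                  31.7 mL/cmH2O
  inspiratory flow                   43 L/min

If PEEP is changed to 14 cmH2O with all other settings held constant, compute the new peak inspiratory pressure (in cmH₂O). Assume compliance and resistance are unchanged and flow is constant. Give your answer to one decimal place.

31.5

Flow: 43 L/min ÷ 60 = 0.7167 L/s.
PIP = Vt/C + R·V̇ + PEEP (constant-flow equation of motion).
Only the baseline term changes: ΔPIP = ΔPEEP = 14 − 12 = 2.0 cmH2O.
Original PIP = 380/31.7 + 7.7×0.7167 + 12 = 29.506 cmH2O; new PIP = 29.506 + (2.0) = 31.506 cmH2O.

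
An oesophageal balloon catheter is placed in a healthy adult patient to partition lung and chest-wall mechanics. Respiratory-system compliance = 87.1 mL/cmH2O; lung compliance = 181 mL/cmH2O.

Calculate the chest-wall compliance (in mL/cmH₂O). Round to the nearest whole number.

168

1/Ccw = 1/Crs − 1/CL.
1/Ccw = 1/87.1 − 1/181 = 0.005956.
Ccw = 167.9 mL/cmH2O.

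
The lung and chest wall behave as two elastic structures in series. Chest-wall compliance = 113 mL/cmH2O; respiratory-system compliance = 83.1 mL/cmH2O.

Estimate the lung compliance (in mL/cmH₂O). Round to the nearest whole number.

314

1/CL = 1/Crs − 1/Ccw.
1/CL = 1/83.1 − 1/113 = 0.003184.
CL = 314.07 mL/cmH2O.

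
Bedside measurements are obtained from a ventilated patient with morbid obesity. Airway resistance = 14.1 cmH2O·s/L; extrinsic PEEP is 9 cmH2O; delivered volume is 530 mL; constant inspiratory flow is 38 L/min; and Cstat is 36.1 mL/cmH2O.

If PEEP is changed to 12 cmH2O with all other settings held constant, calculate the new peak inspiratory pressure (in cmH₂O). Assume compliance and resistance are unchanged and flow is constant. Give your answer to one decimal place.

35.6

Flow: 38 L/min ÷ 60 = 0.6333 L/s.
PIP = Vt/C + R·V̇ + PEEP (constant-flow equation of motion).
Only the baseline term changes: ΔPIP = ΔPEEP = 12 − 9 = 3.0 cmH2O.
Original PIP = 530/36.1 + 14.1×0.6333 + 9 = 32.611 cmH2O; new PIP = 32.611 + (3.0) = 35.611 cmH2O.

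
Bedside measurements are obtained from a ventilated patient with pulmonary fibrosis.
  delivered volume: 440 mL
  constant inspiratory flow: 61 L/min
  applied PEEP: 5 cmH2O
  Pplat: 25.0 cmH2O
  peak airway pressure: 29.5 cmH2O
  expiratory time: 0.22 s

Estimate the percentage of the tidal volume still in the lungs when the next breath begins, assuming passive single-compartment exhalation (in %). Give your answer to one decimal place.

Flow: 61 L/min ÷ 60 = 1.0167 L/s.
R = (PIP − Pplat)/V̇ = (29.5 − 25.0) / 1.0167 = 4.5/1.0167 = 4.426 cmH2O·s/L.
C = Vt/(Pplat − PEEP) = 440.0 / (25.0 − 5) = 440.0/20.0 = 22.0 mL/cmH2O.
τ = R × C = 4.426 × 0.022 L/cmH2O = 0.09737 s.
Fraction remaining at end-expiration = e^(−Te/τ) = e^(−0.22/0.09737) = 0.1044 → 10.44%.

10.4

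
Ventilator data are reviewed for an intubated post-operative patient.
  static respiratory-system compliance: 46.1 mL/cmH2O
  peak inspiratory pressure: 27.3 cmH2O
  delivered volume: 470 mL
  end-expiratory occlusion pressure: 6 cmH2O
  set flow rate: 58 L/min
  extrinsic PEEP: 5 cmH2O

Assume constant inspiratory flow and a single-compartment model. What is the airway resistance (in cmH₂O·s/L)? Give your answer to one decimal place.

11.5

Flow: 58 L/min ÷ 60 = 0.9667 L/s.
Total PEEP = 6 cmH2O (set 5 + intrinsic 1); this is the baseline alveolar pressure.
Equation of motion (constant flow): PIP = Vt/C + R·V̇ + PEEP.
R·V̇ = PIP − Vt/C − PEEP = 27.3 − 470/46.1 − 6 = 27.3 − 10.195 − 6 = 11.105 cmH2O.
R = 11.105 / 0.9667 = 11.488 cmH2O·s/L.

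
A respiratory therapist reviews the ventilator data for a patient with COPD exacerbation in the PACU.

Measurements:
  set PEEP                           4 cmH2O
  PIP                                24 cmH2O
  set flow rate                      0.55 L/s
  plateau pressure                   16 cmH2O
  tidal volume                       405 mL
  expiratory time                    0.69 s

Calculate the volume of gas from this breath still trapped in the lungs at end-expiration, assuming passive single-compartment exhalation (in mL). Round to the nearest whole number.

99

R = (PIP − Pplat)/V̇ = (24 − 16) / 0.55 = 8.0/0.55 = 14.545 cmH2O·s/L.
C = Vt/(Pplat − PEEP) = 405.0 / (16 − 4) = 405.0/12.0 = 33.75 mL/cmH2O.
τ = R × C = 14.545 × 0.03375 L/cmH2O = 0.4909 s.
Fraction remaining = e^(−Te/τ) = e^(−0.69/0.4909) = 0.2452.
Trapped volume = 405.0 × 0.2452 = 99.306 mL.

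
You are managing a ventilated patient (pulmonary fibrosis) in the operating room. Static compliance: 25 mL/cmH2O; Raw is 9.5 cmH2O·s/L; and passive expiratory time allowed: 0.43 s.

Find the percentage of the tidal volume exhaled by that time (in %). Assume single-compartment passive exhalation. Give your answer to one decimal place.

τ = R × C = 9.5 × 25 mL/cmH2O = 9.5 × 0.025 L/cmH2O = 0.2375 s.
Passive exhalation: V(t)/V₀ = e^(−t/τ) = e^(−0.43/0.2375) = 0.1636.
Fraction exhaled = 1 − 0.1636 = 0.8364 → 83.64%.

83.6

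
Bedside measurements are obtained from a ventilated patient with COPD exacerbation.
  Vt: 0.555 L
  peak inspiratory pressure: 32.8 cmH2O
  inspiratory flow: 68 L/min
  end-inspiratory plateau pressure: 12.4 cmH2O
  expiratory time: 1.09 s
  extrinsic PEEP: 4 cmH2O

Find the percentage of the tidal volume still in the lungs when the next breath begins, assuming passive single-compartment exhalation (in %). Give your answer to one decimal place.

40.0

Flow: 68 L/min ÷ 60 = 1.1333 L/s.
R = (PIP − Pplat)/V̇ = (32.8 − 12.4) / 1.1333 = 20.4/1.1333 = 18.001 cmH2O·s/L.
C = Vt/(Pplat − PEEP) = 555.0 / (12.4 − 4) = 555.0/8.4 = 66.071 mL/cmH2O.
τ = R × C = 18.001 × 0.06607 L/cmH2O = 1.189 s.
Fraction remaining at end-expiration = e^(−Te/τ) = e^(−1.09/1.189) = 0.3998 → 39.98%.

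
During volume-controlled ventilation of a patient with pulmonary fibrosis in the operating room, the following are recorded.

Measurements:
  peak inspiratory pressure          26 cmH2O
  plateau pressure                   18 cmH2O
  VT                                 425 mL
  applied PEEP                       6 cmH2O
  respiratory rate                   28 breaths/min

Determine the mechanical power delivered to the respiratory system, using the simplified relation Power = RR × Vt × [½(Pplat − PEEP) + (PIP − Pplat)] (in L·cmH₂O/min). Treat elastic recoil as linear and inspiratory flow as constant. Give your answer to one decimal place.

Per-breath work = Vt × [½(Pplat−PEEP) + (PIP−Pplat)] = 0.425 × [0.5×12.0 + 8.0] = 0.425 × 14.0 = 5.95 L·cmH2O.
Power = 28 × 5.95 = 166.6 L·cmH2O/min.

166.6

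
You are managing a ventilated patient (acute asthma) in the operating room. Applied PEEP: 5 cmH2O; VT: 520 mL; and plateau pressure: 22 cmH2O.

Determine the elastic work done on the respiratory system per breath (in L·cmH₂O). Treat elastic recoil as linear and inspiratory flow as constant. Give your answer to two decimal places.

Elastic work ≈ ½ × (Pplat − PEEP) × Vt = 0.5 × (22 − 5) × 0.520 L = 0.5 × 17.0 × 0.520 = 4.42 L·cmH2O.

4.42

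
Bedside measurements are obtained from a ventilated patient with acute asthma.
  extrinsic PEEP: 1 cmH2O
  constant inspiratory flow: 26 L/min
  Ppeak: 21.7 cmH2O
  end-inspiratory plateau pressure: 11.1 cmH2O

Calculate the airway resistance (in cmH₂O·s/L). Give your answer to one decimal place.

24.5

Flow: 26 L/min ÷ 60 = 0.4333 L/s.
Raw = (PIP − Pplat) / flow = (21.7 − 11.1) / 0.4333 = 10.6 / 0.4333 = 24.463 cmH2O·s/L.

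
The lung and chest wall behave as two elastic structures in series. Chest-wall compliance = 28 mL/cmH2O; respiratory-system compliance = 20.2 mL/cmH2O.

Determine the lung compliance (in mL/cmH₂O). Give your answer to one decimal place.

72.5

1/CL = 1/Crs − 1/Ccw.
1/CL = 1/20.2 − 1/28 = 0.01379.
CL = 72.516 mL/cmH2O.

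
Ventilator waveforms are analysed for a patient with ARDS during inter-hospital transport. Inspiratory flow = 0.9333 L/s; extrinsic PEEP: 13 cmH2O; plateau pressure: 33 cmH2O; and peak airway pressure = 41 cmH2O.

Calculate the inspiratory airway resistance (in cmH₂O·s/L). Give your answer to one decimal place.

8.6

Raw = (PIP − Pplat) / flow = (41 − 33) / 0.9333 = 8.0 / 0.9333 = 8.572 cmH2O·s/L.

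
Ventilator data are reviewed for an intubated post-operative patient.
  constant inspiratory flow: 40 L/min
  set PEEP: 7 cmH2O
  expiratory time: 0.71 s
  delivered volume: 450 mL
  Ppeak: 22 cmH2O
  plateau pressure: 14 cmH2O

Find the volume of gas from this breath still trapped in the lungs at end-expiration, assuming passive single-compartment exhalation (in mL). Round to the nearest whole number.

179

Flow: 40 L/min ÷ 60 = 0.6667 L/s.
R = (PIP − Pplat)/V̇ = (22 − 14) / 0.6667 = 8.0/0.6667 = 11.999 cmH2O·s/L.
C = Vt/(Pplat − PEEP) = 450.0 / (14 − 7) = 450.0/7.0 = 64.286 mL/cmH2O.
τ = R × C = 11.999 × 0.06429 L/cmH2O = 0.7714 s.
Fraction remaining = e^(−Te/τ) = e^(−0.71/0.7714) = 0.3984.
Trapped volume = 450.0 × 0.3984 = 179.28 mL.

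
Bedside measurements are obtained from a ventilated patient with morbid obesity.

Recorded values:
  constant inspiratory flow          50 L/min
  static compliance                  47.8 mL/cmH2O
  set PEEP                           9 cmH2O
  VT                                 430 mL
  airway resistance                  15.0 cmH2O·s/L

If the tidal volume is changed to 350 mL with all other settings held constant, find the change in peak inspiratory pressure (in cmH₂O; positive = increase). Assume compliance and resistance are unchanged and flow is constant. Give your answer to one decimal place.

-1.7

PIP = Vt/C + R·V̇ + PEEP (constant-flow equation of motion).
Only the elastic term changes: ΔPIP = ΔVt / C = (350 − 430) / 47.8 = -1.674 cmH2O.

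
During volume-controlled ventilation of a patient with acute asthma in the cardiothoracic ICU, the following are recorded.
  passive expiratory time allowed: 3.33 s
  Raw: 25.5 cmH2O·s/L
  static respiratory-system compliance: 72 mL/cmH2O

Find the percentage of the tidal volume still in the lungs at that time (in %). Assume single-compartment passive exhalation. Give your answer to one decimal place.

16.3

τ = R × C = 25.5 × 72 mL/cmH2O = 25.5 × 0.072 L/cmH2O = 1.836 s.
Passive exhalation: V(t)/V₀ = e^(−t/τ) = e^(−3.33/1.836) = 0.163.
Fraction remaining = 0.163 → 16.3%.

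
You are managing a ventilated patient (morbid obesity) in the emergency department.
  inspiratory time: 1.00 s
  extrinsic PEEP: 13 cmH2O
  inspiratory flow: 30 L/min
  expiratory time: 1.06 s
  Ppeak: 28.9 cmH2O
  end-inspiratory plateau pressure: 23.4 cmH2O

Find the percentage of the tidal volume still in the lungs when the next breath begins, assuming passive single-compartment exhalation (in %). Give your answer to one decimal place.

13.5

Flow: 30 L/min ÷ 60 = 0.5 L/s.
Vt = flow × Ti = 0.5 L/s × 1.00 s × 1000 mL/L = 500.0 mL.
R = (PIP − Pplat)/V̇ = (28.9 − 23.4) / 0.5 = 5.5/0.5 = 11.0 cmH2O·s/L.
C = Vt/(Pplat − PEEP) = 500.0 / (23.4 − 13) = 500.0/10.4 = 48.077 mL/cmH2O.
τ = R × C = 11.0 × 0.04808 L/cmH2O = 0.5289 s.
Fraction remaining at end-expiration = e^(−Te/τ) = e^(−1.06/0.5289) = 0.1348 → 13.48%.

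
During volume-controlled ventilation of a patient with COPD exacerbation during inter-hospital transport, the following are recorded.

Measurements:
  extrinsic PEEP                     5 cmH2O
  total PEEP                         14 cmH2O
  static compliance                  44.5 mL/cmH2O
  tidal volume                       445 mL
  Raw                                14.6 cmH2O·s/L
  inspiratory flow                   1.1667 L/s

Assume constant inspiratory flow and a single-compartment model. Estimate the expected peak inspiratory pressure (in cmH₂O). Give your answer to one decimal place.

41.0

Total PEEP = 14 cmH2O (set 5 + intrinsic 9); this is the baseline alveolar pressure.
Equation of motion (constant flow): PIP = Vt/C + R·V̇ + PEEP.
PIP = 445/44.5 + 14.6×1.1667 + 14 = 10.0 + 17.034 + 14 = 41.034 cmH2O.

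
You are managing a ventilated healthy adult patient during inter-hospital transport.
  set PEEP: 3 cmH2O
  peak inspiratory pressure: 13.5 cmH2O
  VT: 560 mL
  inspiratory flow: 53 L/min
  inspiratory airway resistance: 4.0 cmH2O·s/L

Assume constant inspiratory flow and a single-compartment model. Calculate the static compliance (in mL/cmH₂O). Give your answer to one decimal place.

Flow: 53 L/min ÷ 60 = 0.8833 L/s.
Equation of motion (constant flow): PIP = Vt/C + R·V̇ + PEEP.
Vt/C = PIP − R·V̇ − PEEP = 13.5 − 4.0×0.8833 − 3 = 13.5 − 3.533 − 3 = 6.967 cmH2O.
C = Vt / 6.967 = 560 / 6.967 = 80.379 mL/cmH2O.

80.4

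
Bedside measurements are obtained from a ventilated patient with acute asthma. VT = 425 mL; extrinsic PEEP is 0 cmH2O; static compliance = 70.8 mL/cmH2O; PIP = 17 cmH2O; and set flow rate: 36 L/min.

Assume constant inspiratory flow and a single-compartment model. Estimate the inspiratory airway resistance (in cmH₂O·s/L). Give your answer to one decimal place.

18.3

Flow: 36 L/min ÷ 60 = 0.6 L/s.
Equation of motion (constant flow): PIP = Vt/C + R·V̇ + PEEP.
R·V̇ = PIP − Vt/C − PEEP = 17 − 425/70.8 − 0 = 17 − 6.003 − 0 = 10.997 cmH2O.
R = 10.997 / 0.6 = 18.328 cmH2O·s/L.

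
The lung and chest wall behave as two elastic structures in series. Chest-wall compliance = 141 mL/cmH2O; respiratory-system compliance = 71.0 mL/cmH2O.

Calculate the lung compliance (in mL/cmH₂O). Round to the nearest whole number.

1/CL = 1/Crs − 1/Ccw.
1/CL = 1/71.0 − 1/141 = 0.006992.
CL = 143.02 mL/cmH2O.

143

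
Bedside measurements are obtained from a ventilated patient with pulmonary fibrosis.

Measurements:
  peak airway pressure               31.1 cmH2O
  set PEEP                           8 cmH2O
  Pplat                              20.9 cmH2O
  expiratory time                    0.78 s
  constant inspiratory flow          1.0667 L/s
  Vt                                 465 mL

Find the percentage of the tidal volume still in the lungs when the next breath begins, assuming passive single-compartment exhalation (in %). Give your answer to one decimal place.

10.4

R = (PIP − Pplat)/V̇ = (31.1 − 20.9) / 1.0667 = 10.2/1.0667 = 9.562 cmH2O·s/L.
C = Vt/(Pplat − PEEP) = 465.0 / (20.9 − 8) = 465.0/12.9 = 36.047 mL/cmH2O.
τ = R × C = 9.562 × 0.03605 L/cmH2O = 0.3447 s.
Fraction remaining at end-expiration = e^(−Te/τ) = e^(−0.78/0.3447) = 0.1041 → 10.41%.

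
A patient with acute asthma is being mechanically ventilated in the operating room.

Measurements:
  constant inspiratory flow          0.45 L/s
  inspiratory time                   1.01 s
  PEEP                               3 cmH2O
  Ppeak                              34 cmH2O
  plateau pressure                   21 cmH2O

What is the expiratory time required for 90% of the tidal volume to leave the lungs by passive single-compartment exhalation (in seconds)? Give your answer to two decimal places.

1.68

Vt = flow × Ti = 0.45 L/s × 1.01 s × 1000 mL/L = 454.5 mL.
R = (PIP − Pplat)/V̇ = (34 − 21) / 0.45 = 13.0/0.45 = 28.889 cmH2O·s/L.
C = Vt/(Pplat − PEEP) = 454.5 / (21 − 3) = 454.5/18.0 = 25.25 mL/cmH2O.
τ = R × C = 28.889 × 0.02525 L/cmH2O = 0.7294 s.
t = −τ·ln(1 − 0.90) = −0.7294·ln(0.1) = 1.68 s.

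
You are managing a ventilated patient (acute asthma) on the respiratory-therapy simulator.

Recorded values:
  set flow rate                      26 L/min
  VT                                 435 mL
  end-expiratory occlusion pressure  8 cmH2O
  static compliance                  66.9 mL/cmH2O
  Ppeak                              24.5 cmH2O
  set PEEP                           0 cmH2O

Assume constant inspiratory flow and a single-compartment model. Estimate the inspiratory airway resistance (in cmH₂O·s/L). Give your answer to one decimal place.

23.1

Flow: 26 L/min ÷ 60 = 0.4333 L/s.
Total PEEP = 8 cmH2O (set 0 + intrinsic 8); this is the baseline alveolar pressure.
Equation of motion (constant flow): PIP = Vt/C + R·V̇ + PEEP.
R·V̇ = PIP − Vt/C − PEEP = 24.5 − 435/66.9 − 8 = 24.5 − 6.502 − 8 = 9.998 cmH2O.
R = 9.998 / 0.4333 = 23.074 cmH2O·s/L.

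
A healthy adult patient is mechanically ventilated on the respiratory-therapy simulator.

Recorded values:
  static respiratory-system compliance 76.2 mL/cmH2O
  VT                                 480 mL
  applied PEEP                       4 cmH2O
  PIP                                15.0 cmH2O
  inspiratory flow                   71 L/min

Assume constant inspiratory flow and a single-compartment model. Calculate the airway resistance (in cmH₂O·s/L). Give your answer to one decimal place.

4.0

Flow: 71 L/min ÷ 60 = 1.1833 L/s.
Equation of motion (constant flow): PIP = Vt/C + R·V̇ + PEEP.
R·V̇ = PIP − Vt/C − PEEP = 15.0 − 480/76.2 − 4 = 15.0 − 6.299 − 4 = 4.701 cmH2O.
R = 4.701 / 1.1833 = 3.973 cmH2O·s/L.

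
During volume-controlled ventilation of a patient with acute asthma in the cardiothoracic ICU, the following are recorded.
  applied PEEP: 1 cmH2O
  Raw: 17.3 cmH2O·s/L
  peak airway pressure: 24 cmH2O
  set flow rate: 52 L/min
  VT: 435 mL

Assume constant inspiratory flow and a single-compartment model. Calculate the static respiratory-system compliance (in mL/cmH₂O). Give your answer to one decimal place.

54.3

Flow: 52 L/min ÷ 60 = 0.8667 L/s.
Equation of motion (constant flow): PIP = Vt/C + R·V̇ + PEEP.
Vt/C = PIP − R·V̇ − PEEP = 24 − 17.3×0.8667 − 1 = 24 − 14.994 − 1 = 8.006 cmH2O.
C = Vt / 8.006 = 435 / 8.006 = 54.334 mL/cmH2O.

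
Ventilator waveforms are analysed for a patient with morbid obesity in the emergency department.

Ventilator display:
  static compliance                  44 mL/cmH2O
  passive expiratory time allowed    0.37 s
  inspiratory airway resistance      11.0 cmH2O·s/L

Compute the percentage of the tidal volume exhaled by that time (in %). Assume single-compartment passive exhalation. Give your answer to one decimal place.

53.4

τ = R × C = 11.0 × 44 mL/cmH2O = 11.0 × 0.044 L/cmH2O = 0.484 s.
Passive exhalation: V(t)/V₀ = e^(−t/τ) = e^(−0.37/0.484) = 0.4656.
Fraction exhaled = 1 − 0.4656 = 0.5344 → 53.44%.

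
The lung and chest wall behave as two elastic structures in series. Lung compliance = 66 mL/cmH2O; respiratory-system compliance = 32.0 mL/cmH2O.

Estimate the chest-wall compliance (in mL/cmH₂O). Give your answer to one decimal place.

1/Ccw = 1/Crs − 1/CL.
1/Ccw = 1/32.0 − 1/66 = 0.0161.
Ccw = 62.112 mL/cmH2O.

62.1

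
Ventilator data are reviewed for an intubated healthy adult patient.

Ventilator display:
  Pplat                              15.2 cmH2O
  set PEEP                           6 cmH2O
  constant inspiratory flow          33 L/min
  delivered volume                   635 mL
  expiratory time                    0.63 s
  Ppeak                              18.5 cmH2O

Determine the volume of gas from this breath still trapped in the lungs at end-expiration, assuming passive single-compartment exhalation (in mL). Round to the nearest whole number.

Flow: 33 L/min ÷ 60 = 0.55 L/s.
R = (PIP − Pplat)/V̇ = (18.5 − 15.2) / 0.55 = 3.3/0.55 = 6.0 cmH2O·s/L.
C = Vt/(Pplat − PEEP) = 635.0 / (15.2 − 6) = 635.0/9.2 = 69.022 mL/cmH2O.
τ = R × C = 6.0 × 0.06902 L/cmH2O = 0.4141 s.
Fraction remaining = e^(−Te/τ) = e^(−0.63/0.4141) = 0.2184.
Trapped volume = 635.0 × 0.2184 = 138.68 mL.

139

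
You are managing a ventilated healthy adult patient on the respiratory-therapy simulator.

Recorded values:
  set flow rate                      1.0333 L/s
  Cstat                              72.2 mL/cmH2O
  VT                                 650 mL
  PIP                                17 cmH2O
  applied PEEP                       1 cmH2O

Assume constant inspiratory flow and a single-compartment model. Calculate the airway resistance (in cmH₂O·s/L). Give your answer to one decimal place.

6.8

Equation of motion (constant flow): PIP = Vt/C + R·V̇ + PEEP.
R·V̇ = PIP − Vt/C − PEEP = 17 − 650/72.2 − 1 = 17 − 9.003 − 1 = 6.997 cmH2O.
R = 6.997 / 1.0333 = 6.772 cmH2O·s/L.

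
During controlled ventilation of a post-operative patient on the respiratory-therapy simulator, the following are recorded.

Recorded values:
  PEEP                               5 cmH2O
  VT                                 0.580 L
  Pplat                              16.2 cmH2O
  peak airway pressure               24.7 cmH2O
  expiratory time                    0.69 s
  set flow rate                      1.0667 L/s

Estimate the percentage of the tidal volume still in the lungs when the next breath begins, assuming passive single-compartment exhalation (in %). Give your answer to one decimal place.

R = (PIP − Pplat)/V̇ = (24.7 − 16.2) / 1.0667 = 8.5/1.0667 = 7.969 cmH2O·s/L.
C = Vt/(Pplat − PEEP) = 580.0 / (16.2 − 5) = 580.0/11.2 = 51.786 mL/cmH2O.
τ = R × C = 7.969 × 0.05179 L/cmH2O = 0.4127 s.
Fraction remaining at end-expiration = e^(−Te/τ) = e^(−0.69/0.4127) = 0.1879 → 18.79%.

18.8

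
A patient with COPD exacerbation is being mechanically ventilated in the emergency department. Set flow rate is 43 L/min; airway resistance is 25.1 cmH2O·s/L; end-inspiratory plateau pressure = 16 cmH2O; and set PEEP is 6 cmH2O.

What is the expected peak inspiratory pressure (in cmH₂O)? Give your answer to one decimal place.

34.0

Flow: 43 L/min ÷ 60 = 0.7167 L/s.
PIP = Pplat + Raw × flow = 16 + 25.1 × 0.7167 = 16 + 17.989 = 33.989 cmH2O.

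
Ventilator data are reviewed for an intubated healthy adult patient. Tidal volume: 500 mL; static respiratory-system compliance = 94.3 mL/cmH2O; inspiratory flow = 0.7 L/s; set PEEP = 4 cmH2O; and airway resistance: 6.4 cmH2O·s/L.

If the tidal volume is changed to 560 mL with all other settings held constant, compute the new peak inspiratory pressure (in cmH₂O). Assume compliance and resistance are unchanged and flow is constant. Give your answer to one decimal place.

14.4

PIP = Vt/C + R·V̇ + PEEP (constant-flow equation of motion).
Only the elastic term changes: ΔPIP = ΔVt / C = (560 − 500) / 94.3 = 0.6363 cmH2O.
Original PIP = 500/94.3 + 6.4×0.7 + 4 = 13.782 cmH2O; new PIP = 13.782 + (0.6363) = 14.418 cmH2O.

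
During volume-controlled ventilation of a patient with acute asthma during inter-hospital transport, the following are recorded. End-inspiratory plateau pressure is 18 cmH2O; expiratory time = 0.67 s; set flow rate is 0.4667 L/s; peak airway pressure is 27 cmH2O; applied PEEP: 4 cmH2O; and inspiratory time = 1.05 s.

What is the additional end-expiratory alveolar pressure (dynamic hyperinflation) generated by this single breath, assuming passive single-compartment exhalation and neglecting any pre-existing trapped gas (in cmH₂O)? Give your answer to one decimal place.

Vt = flow × Ti = 0.4667 L/s × 1.05 s × 1000 mL/L = 490.04 mL.
R = (PIP − Pplat)/V̇ = (27 − 18) / 0.4667 = 9.0/0.4667 = 19.284 cmH2O·s/L.
C = Vt/(Pplat − PEEP) = 490.04 / (18 − 4) = 490.04/14.0 = 35.003 mL/cmH2O.
τ = R × C = 19.284 × 0.035 L/cmH2O = 0.6749 s.
Fraction remaining = e^(−Te/τ) = e^(−0.67/0.6749) = 0.3706; trapped volume = 490.04 × 0.3706 = 181.61 mL.
Additional alveolar pressure from trapping ≈ V_trapped / C = 181.61 / 35.003 = 5.188 cmH2O.

5.2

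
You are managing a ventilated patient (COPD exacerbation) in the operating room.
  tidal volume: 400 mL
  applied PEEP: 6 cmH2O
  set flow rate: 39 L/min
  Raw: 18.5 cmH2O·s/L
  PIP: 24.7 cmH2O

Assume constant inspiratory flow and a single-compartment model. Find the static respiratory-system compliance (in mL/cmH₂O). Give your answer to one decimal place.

59.9

Flow: 39 L/min ÷ 60 = 0.65 L/s.
Equation of motion (constant flow): PIP = Vt/C + R·V̇ + PEEP.
Vt/C = PIP − R·V̇ − PEEP = 24.7 − 18.5×0.65 − 6 = 24.7 − 12.025 − 6 = 6.675 cmH2O.
C = Vt / 6.675 = 400 / 6.675 = 59.925 mL/cmH2O.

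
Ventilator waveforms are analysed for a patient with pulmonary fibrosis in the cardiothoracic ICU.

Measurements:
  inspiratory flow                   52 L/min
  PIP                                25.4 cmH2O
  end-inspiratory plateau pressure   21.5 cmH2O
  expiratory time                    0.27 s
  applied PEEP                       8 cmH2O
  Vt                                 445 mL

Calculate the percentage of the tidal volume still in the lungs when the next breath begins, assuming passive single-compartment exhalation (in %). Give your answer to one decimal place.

Flow: 52 L/min ÷ 60 = 0.8667 L/s.
R = (PIP − Pplat)/V̇ = (25.4 − 21.5) / 0.8667 = 3.9/0.8667 = 4.5 cmH2O·s/L.
C = Vt/(Pplat − PEEP) = 445.0 / (21.5 − 8) = 445.0/13.5 = 32.963 mL/cmH2O.
τ = R × C = 4.5 × 0.03296 L/cmH2O = 0.1483 s.
Fraction remaining at end-expiration = e^(−Te/τ) = e^(−0.27/0.1483) = 0.1619 → 16.19%.

16.2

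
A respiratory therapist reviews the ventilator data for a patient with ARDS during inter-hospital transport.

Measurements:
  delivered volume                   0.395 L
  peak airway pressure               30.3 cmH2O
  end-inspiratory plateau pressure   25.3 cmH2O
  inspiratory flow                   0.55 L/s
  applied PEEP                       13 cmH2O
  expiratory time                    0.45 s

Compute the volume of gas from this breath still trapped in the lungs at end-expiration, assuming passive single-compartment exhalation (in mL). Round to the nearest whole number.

85

R = (PIP − Pplat)/V̇ = (30.3 − 25.3) / 0.55 = 5.0/0.55 = 9.091 cmH2O·s/L.
C = Vt/(Pplat − PEEP) = 395.0 / (25.3 − 13) = 395.0/12.3 = 32.114 mL/cmH2O.
τ = R × C = 9.091 × 0.03211 L/cmH2O = 0.2919 s.
Fraction remaining = e^(−Te/τ) = e^(−0.45/0.2919) = 0.214.
Trapped volume = 395.0 × 0.214 = 84.53 mL.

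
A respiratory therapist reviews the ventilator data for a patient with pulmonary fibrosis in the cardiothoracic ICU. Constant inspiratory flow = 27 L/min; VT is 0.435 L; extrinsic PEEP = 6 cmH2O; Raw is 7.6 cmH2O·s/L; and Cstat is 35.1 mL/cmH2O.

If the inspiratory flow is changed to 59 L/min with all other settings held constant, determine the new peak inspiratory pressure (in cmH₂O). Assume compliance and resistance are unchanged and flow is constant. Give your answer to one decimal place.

25.9

Flow: 27 L/min ÷ 60 = 0.45 L/s.
New flow: 59 L/min ÷ 60 = 0.9833 L/s.
PIP = Vt/C + R·V̇ + PEEP (constant-flow equation of motion).
Only the resistive term changes: ΔPIP = R × ΔV̇ = 7.6 × (0.9833 − 0.45) = 7.6 × 0.5333 = 4.053 cmH2O.
Original PIP = 435/35.1 + 7.6×0.45 + 6 = 21.813 cmH2O; new PIP = 21.813 + (4.053) = 25.866 cmH2O.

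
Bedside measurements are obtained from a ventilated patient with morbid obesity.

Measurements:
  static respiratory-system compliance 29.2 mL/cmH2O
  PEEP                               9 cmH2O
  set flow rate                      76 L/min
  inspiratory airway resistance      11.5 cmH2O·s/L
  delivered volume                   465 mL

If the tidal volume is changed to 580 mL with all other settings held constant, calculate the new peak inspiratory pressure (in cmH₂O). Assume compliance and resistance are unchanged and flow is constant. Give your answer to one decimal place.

43.4

Flow: 76 L/min ÷ 60 = 1.2667 L/s.
PIP = Vt/C + R·V̇ + PEEP (constant-flow equation of motion).
Only the elastic term changes: ΔPIP = ΔVt / C = (580 − 465) / 29.2 = 3.938 cmH2O.
Original PIP = 465/29.2 + 11.5×1.2667 + 9 = 39.492 cmH2O; new PIP = 39.492 + (3.938) = 43.43 cmH2O.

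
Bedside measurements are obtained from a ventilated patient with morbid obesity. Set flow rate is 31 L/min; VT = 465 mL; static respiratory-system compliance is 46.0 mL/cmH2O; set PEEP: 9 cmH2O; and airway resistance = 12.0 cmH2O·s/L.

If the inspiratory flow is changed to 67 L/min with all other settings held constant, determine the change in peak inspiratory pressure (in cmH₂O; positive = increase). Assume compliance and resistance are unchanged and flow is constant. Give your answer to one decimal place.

7.2

Flow: 31 L/min ÷ 60 = 0.5167 L/s.
New flow: 67 L/min ÷ 60 = 1.1167 L/s.
PIP = Vt/C + R·V̇ + PEEP (constant-flow equation of motion).
Only the resistive term changes: ΔPIP = R × ΔV̇ = 12.0 × (1.1167 − 0.5167) = 12.0 × 0.6 = 7.2 cmH2O.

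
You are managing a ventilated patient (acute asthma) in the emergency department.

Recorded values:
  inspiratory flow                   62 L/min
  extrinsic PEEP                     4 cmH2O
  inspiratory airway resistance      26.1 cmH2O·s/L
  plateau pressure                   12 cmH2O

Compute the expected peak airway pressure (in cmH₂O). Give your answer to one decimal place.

Flow: 62 L/min ÷ 60 = 1.0333 L/s.
PIP = Pplat + Raw × flow = 12 + 26.1 × 1.0333 = 12 + 26.969 = 38.969 cmH2O.

39.0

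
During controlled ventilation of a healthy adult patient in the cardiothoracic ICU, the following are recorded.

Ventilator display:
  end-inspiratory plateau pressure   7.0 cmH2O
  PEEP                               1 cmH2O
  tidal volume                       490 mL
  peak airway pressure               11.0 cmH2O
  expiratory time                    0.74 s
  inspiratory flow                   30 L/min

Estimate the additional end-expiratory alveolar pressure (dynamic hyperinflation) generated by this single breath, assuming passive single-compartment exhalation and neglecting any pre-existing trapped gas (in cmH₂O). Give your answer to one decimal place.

Flow: 30 L/min ÷ 60 = 0.5 L/s.
R = (PIP − Pplat)/V̇ = (11.0 − 7.0) / 0.5 = 4.0/0.5 = 8.0 cmH2O·s/L.
C = Vt/(Pplat − PEEP) = 490.0 / (7.0 − 1) = 490.0/6.0 = 81.667 mL/cmH2O.
τ = R × C = 8.0 × 0.08167 L/cmH2O = 0.6534 s.
Fraction remaining = e^(−Te/τ) = e^(−0.74/0.6534) = 0.3222; trapped volume = 490.0 × 0.3222 = 157.88 mL.
Additional alveolar pressure from trapping ≈ V_trapped / C = 157.88 / 81.667 = 1.933 cmH2O.

1.9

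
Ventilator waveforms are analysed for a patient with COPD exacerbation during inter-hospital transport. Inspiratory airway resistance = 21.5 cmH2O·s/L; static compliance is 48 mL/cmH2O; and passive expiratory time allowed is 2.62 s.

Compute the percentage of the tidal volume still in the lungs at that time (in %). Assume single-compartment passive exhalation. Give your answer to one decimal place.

τ = R × C = 21.5 × 48 mL/cmH2O = 21.5 × 0.048 L/cmH2O = 1.032 s.
Passive exhalation: V(t)/V₀ = e^(−t/τ) = e^(−2.62/1.032) = 0.07896.
Fraction remaining = 0.07896 → 7.896%.

7.9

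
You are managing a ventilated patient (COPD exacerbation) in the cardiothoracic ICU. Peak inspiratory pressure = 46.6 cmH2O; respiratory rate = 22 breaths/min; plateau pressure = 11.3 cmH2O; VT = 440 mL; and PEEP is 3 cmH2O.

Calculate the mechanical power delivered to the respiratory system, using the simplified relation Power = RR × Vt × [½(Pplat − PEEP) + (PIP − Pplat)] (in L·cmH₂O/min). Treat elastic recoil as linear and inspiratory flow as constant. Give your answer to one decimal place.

381.9

Per-breath work = Vt × [½(Pplat−PEEP) + (PIP−Pplat)] = 0.440 × [0.5×8.3 + 35.3] = 0.440 × 39.45 = 17.358 L·cmH2O.
Power = 22 × 17.358 = 381.88 L·cmH2O/min.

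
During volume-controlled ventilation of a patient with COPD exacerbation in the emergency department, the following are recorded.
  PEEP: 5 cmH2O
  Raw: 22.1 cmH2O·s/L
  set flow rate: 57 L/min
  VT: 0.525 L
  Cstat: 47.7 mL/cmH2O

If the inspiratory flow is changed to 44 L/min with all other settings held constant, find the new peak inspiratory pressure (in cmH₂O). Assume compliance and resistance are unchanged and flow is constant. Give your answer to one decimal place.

Flow: 57 L/min ÷ 60 = 0.95 L/s.
New flow: 44 L/min ÷ 60 = 0.7333 L/s.
PIP = Vt/C + R·V̇ + PEEP (constant-flow equation of motion).
Only the resistive term changes: ΔPIP = R × ΔV̇ = 22.1 × (0.7333 − 0.95) = 22.1 × -0.2167 = -4.789 cmH2O.
Original PIP = 525/47.7 + 22.1×0.95 + 5 = 37.001 cmH2O; new PIP = 37.001 + (-4.789) = 32.212 cmH2O.

32.2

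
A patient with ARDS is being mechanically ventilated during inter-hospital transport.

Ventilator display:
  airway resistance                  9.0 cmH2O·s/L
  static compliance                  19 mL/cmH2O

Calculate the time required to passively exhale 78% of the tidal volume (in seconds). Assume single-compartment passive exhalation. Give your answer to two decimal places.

0.26

τ = R × C = 9.0 × 19 mL/cmH2O = 9.0 × 0.019 L/cmH2O = 0.171 s.
Exhaled fraction f = 1 − e^(−t/τ) → t = −τ·ln(1 − f) = −0.171·ln(0.22) = 0.2589 s.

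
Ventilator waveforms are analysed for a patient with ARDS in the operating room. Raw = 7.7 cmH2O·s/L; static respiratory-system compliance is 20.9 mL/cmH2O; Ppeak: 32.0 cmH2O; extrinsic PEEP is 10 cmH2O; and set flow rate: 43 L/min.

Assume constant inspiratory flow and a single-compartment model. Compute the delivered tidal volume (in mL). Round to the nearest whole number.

Flow: 43 L/min ÷ 60 = 0.7167 L/s.
Equation of motion (constant flow): PIP = Vt/C + R·V̇ + PEEP.
Vt/C = PIP − R·V̇ − PEEP = 32.0 − 5.519 − 10 = 16.481 cmH2O.
Vt = C × 16.481 = 20.9 × 16.481 = 344.45 mL.

344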